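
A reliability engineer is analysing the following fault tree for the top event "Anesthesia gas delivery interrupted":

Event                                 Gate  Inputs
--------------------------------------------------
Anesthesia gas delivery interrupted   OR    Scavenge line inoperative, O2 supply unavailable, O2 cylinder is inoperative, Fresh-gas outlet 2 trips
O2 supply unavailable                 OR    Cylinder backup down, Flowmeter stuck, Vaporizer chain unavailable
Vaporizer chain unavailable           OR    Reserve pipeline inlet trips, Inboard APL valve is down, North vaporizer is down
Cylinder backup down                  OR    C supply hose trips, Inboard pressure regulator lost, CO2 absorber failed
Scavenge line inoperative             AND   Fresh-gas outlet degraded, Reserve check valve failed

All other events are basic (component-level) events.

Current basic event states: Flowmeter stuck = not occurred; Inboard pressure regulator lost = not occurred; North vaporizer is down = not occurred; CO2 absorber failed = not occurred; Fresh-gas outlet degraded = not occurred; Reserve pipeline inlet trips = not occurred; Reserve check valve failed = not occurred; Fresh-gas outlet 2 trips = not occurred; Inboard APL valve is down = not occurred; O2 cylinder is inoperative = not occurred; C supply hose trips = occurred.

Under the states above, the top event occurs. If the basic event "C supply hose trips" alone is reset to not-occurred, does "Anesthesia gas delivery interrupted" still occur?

Counterfactual: set "C supply hose trips" to not occurred.
Scavenge line inoperative [AND]: Fresh-gas outlet degraded=not, Reserve check valve failed=not → not all inputs occur → does not occur.
Cylinder backup down [OR]: C supply hose trips=not, Inboard pressure regulator lost=not, CO2 absorber failed=not → no input occurs → does not occur.
Vaporizer chain unavailable [OR]: Reserve pipeline inlet trips=not, Inboard APL valve is down=not, North vaporizer is down=not → no input occurs → does not occur.
O2 supply unavailable [OR]: Cylinder backup down=not, Flowmeter stuck=not, Vaporizer chain unavailable=not → no input occurs → does not occur.
Anesthesia gas delivery interrupted [OR]: Scavenge line inoperative=not, O2 supply unavailable=not, O2 cylinder is inoperative=not, Fresh-gas outlet 2 trips=not → no input occurs → does not occur.

No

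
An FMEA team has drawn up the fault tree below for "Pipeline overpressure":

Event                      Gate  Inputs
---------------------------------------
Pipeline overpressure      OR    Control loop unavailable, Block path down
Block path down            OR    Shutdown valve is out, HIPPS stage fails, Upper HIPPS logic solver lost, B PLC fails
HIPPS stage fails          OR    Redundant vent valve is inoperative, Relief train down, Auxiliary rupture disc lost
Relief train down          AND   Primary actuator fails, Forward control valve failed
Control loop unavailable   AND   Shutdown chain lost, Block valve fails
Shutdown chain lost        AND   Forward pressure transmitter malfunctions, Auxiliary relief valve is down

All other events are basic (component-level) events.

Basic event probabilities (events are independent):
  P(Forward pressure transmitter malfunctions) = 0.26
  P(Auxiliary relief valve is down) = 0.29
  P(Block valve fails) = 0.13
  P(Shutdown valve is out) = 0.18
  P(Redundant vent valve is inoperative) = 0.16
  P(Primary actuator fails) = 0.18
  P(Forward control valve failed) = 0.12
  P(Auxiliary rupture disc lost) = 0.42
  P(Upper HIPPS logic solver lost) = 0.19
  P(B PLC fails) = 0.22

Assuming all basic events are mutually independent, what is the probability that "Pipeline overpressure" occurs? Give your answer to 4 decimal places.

P(Shutdown chain lost) [AND] = 0.26 × 0.29 = 0.075400
P(Control loop unavailable) [AND] = 0.075400 × 0.13 = 0.009802
P(Relief train down) [AND] = 0.18 × 0.12 = 0.021600
P(HIPPS stage fails) [OR] = 1 − (1−0.16) × (1−0.021600) × (1−0.42) = 0.523324
P(Block path down) [OR] = 1 − (1−0.18) × (1−0.523324) × (1−0.19) × (1−0.22) = 0.753046
P(Pipeline overpressure) [OR] = 1 − (1−0.009802) × (1−0.753046) = 0.755467
Rounded to 4 decimal places: P(Pipeline overpressure) ≈ 0.7555.

0.7555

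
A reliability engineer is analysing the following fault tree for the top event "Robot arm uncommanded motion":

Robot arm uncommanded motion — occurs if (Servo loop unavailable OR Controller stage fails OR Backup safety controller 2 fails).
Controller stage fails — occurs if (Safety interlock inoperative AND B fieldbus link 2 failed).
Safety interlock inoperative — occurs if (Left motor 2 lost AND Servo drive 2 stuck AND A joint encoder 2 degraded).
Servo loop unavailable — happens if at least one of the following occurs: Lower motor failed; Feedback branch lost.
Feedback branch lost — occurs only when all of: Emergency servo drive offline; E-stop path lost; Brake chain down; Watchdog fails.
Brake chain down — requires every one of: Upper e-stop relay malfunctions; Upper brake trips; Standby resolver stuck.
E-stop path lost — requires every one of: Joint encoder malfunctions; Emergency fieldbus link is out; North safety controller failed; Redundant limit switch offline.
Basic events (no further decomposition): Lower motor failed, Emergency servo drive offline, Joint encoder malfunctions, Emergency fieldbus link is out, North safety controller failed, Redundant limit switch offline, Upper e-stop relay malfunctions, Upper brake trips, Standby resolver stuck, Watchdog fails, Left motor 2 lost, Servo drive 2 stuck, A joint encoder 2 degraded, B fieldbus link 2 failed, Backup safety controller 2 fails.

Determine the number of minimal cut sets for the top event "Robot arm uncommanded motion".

E-stop path lost [AND]: one cut set from each child combined → 1 × 1 × 1 × 1 = 1 cut set(s).
Brake chain down [AND]: one cut set from each child combined → 1 × 1 × 1 = 1 cut set(s).
Feedback branch lost [AND]: one cut set from each child combined → 1 × 1 × 1 × 1 = 1 cut set(s).
Servo loop unavailable [OR]: union of children's cut sets → 2 cut set(s).
Safety interlock inoperative [AND]: one cut set from each child combined → 1 × 1 × 1 = 1 cut set(s).
Controller stage fails [AND]: one cut set from each child combined → 1 × 1 = 1 cut set(s).
Robot arm uncommanded motion [OR]: union of children's cut sets → 4 cut set(s).
Minimal cut sets: {Lower motor failed}; {Emergency fieldbus link is out, Emergency servo drive offline, Joint encoder malfunctions, North safety controller failed, Redundant limit switch offline, Standby resolver stuck, Upper brake trips, Upper e-stop relay malfunctions, Watchdog fails}; {A joint encoder 2 degraded, B fieldbus link 2 failed, Left motor 2 lost, Servo drive 2 stuck}; {Backup safety controller 2 fails}.

4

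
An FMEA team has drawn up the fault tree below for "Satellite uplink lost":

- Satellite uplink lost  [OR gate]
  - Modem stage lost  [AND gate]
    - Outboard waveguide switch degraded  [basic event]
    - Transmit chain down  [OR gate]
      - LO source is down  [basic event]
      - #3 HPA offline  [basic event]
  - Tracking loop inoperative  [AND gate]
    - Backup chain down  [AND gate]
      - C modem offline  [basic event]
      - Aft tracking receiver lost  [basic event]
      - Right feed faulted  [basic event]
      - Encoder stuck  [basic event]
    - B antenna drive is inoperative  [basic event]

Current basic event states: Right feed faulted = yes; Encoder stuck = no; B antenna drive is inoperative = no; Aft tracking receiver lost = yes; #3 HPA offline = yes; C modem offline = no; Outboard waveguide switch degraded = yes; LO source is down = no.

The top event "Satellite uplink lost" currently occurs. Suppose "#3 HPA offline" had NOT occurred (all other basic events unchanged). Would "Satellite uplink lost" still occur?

No

Counterfactual: set "#3 HPA offline" to not occurred.
Transmit chain down [OR]: LO source is down=not, #3 HPA offline=not → no input occurs → does not occur.
Modem stage lost [AND]: Outboard waveguide switch degraded=occurs, Transmit chain down=not → not all inputs occur → does not occur.
Backup chain down [AND]: C modem offline=not, Aft tracking receiver lost=occurs, Right feed faulted=occurs, Encoder stuck=not → not all inputs occur → does not occur.
Tracking loop inoperative [AND]: Backup chain down=not, B antenna drive is inoperative=not → not all inputs occur → does not occur.
Satellite uplink lost [OR]: Modem stage lost=not, Tracking loop inoperative=not → no input occurs → does not occur.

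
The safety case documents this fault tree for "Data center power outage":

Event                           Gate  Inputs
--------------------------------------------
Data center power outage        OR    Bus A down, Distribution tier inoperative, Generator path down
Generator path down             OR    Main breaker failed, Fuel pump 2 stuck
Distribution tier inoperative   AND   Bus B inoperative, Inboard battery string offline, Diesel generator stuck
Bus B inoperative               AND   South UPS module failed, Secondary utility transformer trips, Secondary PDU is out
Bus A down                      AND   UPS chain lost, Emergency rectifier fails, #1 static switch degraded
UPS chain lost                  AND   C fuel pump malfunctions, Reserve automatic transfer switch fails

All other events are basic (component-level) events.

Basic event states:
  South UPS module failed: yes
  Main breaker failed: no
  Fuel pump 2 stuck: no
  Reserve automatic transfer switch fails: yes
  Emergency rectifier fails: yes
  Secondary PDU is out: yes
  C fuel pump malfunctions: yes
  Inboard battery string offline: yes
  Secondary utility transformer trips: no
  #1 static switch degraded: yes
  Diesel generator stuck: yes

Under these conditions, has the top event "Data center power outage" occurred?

Yes

UPS chain lost [AND]: C fuel pump malfunctions=occurs, Reserve automatic transfer switch fails=occurs → all inputs occur → occurs.
Bus A down [AND]: UPS chain lost=occurs, Emergency rectifier fails=occurs, #1 static switch degraded=occurs → all inputs occur → occurs.
Bus B inoperative [AND]: South UPS module failed=occurs, Secondary utility transformer trips=not, Secondary PDU is out=occurs → not all inputs occur → does not occur.
Distribution tier inoperative [AND]: Bus B inoperative=not, Inboard battery string offline=occurs, Diesel generator stuck=occurs → not all inputs occur → does not occur.
Generator path down [OR]: Main breaker failed=not, Fuel pump 2 stuck=not → no input occurs → does not occur.
Data center power outage [OR]: Bus A down=occurs, Distribution tier inoperative=not, Generator path down=not → at least one input occurs → occurs.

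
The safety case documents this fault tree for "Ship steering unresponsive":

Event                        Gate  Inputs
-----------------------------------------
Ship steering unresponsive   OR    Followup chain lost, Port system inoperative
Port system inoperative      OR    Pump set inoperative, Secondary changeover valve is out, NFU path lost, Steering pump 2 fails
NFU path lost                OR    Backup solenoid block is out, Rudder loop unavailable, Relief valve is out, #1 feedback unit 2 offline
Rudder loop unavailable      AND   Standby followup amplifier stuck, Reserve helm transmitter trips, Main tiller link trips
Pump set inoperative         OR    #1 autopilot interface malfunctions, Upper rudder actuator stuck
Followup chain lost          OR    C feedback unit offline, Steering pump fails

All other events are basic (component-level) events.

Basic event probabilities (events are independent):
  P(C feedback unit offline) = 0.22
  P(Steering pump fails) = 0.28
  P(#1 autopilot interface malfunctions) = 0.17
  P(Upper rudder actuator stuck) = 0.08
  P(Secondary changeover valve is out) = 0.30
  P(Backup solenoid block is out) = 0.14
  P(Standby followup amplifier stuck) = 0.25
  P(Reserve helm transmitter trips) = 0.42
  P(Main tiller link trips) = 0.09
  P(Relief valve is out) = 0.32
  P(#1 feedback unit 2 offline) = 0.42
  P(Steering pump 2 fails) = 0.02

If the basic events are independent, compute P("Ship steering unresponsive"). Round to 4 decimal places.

P(Followup chain lost) [OR] = 1 − (1−0.22) × (1−0.28) = 0.438400
P(Pump set inoperative) [OR] = 1 − (1−0.17) × (1−0.08) = 0.236400
P(Rudder loop unavailable) [AND] = 0.25 × 0.42 × 0.09 = 0.009450
P(NFU path lost) [OR] = 1 − (1−0.14) × (1−0.009450) × (1−0.32) × (1−0.42) = 0.664021
P(Port system inoperative) [OR] = 1 − (1−0.236400) × (1−0.30) × (1−0.664021) × (1−0.02) = 0.824004
P(Ship steering unresponsive) [OR] = 1 − (1−0.438400) × (1−0.824004) = 0.901161
Rounded to 4 decimal places: P(Ship steering unresponsive) ≈ 0.9012.

0.9012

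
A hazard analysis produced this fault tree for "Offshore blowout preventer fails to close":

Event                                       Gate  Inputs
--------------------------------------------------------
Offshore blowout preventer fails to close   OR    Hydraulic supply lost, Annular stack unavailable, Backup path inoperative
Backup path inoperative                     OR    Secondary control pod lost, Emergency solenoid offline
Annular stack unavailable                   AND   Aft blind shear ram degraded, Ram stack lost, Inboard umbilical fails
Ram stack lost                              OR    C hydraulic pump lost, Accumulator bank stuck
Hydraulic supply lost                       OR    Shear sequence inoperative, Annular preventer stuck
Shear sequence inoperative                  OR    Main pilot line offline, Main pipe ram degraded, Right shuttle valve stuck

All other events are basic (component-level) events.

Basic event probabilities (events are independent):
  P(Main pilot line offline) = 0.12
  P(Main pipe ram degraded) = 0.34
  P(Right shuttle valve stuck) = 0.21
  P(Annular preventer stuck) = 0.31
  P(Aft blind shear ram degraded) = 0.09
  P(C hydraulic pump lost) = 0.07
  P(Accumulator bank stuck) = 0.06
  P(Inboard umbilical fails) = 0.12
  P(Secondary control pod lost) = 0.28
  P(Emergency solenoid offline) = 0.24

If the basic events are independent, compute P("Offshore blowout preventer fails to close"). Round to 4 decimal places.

0.8270

P(Shear sequence inoperative) [OR] = 1 − (1−0.12) × (1−0.34) × (1−0.21) = 0.541168
P(Hydraulic supply lost) [OR] = 1 − (1−0.541168) × (1−0.31) = 0.683406
P(Ram stack lost) [OR] = 1 − (1−0.07) × (1−0.06) = 0.125800
P(Annular stack unavailable) [AND] = 0.09 × 0.125800 × 0.12 = 0.001359
P(Backup path inoperative) [OR] = 1 − (1−0.28) × (1−0.24) = 0.452800
P(Offshore blowout preventer fails to close) [OR] = 1 − (1−0.683406) × (1−0.001359) × (1−0.452800) = 0.826995
Rounded to 4 decimal places: P(Offshore blowout preventer fails to close) ≈ 0.8270.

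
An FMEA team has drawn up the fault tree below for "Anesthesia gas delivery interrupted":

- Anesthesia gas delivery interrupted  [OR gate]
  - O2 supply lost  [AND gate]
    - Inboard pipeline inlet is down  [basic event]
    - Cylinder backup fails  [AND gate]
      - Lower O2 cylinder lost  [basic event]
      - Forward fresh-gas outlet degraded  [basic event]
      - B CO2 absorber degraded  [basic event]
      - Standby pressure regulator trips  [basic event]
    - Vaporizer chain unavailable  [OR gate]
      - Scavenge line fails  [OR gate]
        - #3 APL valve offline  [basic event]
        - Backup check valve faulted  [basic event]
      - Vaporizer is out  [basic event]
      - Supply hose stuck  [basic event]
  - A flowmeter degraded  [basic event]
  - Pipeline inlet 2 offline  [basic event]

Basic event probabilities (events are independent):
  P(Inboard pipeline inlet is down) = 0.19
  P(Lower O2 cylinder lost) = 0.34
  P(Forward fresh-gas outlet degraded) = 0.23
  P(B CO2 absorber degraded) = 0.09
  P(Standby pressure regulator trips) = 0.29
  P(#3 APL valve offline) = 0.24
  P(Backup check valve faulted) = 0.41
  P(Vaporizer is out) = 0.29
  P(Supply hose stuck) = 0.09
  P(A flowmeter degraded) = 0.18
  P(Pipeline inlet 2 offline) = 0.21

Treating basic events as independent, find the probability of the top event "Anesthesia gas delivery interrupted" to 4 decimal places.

0.3524

P(Cylinder backup fails) [AND] = 0.34 × 0.23 × 0.09 × 0.29 = 0.002041
P(Scavenge line fails) [OR] = 1 − (1−0.24) × (1−0.41) = 0.551600
P(Vaporizer chain unavailable) [OR] = 1 − (1−0.551600) × (1−0.29) × (1−0.09) = 0.710289
P(O2 supply lost) [AND] = 0.19 × 0.002041 × 0.710289 = 0.000275
P(Anesthesia gas delivery interrupted) [OR] = 1 − (1−0.000275) × (1−0.18) × (1−0.21) = 0.352378
Rounded to 4 decimal places: P(Anesthesia gas delivery interrupted) ≈ 0.3524.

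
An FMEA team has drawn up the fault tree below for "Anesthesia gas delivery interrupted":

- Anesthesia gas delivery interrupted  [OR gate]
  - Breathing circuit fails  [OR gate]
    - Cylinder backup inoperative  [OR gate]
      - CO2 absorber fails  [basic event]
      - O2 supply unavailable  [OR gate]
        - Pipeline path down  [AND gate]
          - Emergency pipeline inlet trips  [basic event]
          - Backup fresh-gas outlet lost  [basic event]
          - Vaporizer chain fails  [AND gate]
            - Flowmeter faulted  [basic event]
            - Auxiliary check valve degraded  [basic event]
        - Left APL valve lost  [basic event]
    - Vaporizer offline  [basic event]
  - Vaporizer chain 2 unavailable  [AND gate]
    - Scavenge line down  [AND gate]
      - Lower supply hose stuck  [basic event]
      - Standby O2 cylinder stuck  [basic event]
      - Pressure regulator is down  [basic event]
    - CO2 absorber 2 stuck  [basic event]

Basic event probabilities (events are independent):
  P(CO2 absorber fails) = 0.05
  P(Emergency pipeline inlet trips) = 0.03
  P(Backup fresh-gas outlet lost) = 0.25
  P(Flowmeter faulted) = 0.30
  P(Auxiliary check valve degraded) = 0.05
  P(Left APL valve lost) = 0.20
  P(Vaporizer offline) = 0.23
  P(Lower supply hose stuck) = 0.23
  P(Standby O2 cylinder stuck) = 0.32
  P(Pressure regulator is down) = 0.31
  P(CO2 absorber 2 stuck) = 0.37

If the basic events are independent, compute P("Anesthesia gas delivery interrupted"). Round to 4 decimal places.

P(Vaporizer chain fails) [AND] = 0.30 × 0.05 = 0.015000
P(Pipeline path down) [AND] = 0.03 × 0.25 × 0.015000 = 0.000113
P(O2 supply unavailable) [OR] = 1 − (1−0.000113) × (1−0.20) = 0.200090
P(Cylinder backup inoperative) [OR] = 1 − (1−0.05) × (1−0.200090) = 0.240086
P(Breathing circuit fails) [OR] = 1 − (1−0.240086) × (1−0.23) = 0.414866
P(Scavenge line down) [AND] = 0.23 × 0.32 × 0.31 = 0.022816
P(Vaporizer chain 2 unavailable) [AND] = 0.022816 × 0.37 = 0.008442
P(Anesthesia gas delivery interrupted) [OR] = 1 − (1−0.414866) × (1−0.008442) = 0.419806
Rounded to 4 decimal places: P(Anesthesia gas delivery interrupted) ≈ 0.4198.

0.4198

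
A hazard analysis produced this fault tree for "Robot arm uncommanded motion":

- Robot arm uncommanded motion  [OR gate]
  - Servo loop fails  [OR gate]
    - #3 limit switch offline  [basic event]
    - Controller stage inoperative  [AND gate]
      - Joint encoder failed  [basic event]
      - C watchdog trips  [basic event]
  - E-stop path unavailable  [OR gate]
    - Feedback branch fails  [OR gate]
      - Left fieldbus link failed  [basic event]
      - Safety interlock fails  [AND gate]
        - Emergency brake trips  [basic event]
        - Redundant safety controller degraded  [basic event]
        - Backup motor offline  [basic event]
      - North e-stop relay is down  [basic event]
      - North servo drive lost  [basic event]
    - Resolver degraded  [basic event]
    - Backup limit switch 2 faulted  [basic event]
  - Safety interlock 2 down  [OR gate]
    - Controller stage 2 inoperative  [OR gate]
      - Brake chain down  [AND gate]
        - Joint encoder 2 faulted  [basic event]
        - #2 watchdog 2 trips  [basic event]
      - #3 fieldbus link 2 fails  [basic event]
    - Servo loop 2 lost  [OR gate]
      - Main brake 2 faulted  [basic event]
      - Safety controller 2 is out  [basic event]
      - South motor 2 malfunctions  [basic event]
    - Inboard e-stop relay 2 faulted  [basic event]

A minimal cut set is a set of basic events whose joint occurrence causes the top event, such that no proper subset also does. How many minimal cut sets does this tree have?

14

Controller stage inoperative [AND]: one cut set from each child combined → 1 × 1 = 1 cut set(s).
Servo loop fails [OR]: union of children's cut sets → 2 cut set(s).
Safety interlock fails [AND]: one cut set from each child combined → 1 × 1 × 1 = 1 cut set(s).
Feedback branch fails [OR]: union of children's cut sets → 4 cut set(s).
E-stop path unavailable [OR]: union of children's cut sets → 6 cut set(s).
Brake chain down [AND]: one cut set from each child combined → 1 × 1 = 1 cut set(s).
Controller stage 2 inoperative [OR]: union of children's cut sets → 2 cut set(s).
Servo loop 2 lost [OR]: union of children's cut sets → 3 cut set(s).
Safety interlock 2 down [OR]: union of children's cut sets → 6 cut set(s).
Robot arm uncommanded motion [OR]: union of children's cut sets → 14 cut set(s).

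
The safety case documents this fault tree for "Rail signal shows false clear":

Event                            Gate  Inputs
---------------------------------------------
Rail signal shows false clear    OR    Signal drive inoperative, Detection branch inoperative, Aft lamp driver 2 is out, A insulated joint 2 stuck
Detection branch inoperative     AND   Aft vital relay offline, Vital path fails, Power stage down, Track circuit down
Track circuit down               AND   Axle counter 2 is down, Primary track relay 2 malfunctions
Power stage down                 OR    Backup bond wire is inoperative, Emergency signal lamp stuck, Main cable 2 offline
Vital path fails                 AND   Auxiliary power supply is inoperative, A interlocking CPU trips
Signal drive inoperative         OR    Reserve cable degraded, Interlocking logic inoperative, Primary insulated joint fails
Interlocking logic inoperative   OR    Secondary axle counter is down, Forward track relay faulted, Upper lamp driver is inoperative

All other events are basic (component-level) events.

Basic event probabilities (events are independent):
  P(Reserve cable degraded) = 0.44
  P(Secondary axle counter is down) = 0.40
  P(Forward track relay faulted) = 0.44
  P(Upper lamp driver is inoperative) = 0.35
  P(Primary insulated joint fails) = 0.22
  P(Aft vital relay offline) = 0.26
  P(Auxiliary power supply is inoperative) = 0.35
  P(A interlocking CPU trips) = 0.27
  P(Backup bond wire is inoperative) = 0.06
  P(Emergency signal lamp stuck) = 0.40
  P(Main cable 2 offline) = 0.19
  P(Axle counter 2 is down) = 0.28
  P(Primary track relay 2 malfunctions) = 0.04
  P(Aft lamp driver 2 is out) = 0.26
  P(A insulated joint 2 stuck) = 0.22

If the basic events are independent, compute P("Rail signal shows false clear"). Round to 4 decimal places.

0.9449

P(Interlocking logic inoperative) [OR] = 1 − (1−0.40) × (1−0.44) × (1−0.35) = 0.781600
P(Signal drive inoperative) [OR] = 1 − (1−0.44) × (1−0.781600) × (1−0.22) = 0.904603
P(Vital path fails) [AND] = 0.35 × 0.27 = 0.094500
P(Power stage down) [OR] = 1 − (1−0.06) × (1−0.40) × (1−0.19) = 0.543160
P(Track circuit down) [AND] = 0.28 × 0.04 = 0.011200
P(Detection branch inoperative) [AND] = 0.26 × 0.094500 × 0.543160 × 0.011200 = 0.000149
P(Rail signal shows false clear) [OR] = 1 − (1−0.904603) × (1−0.000149) × (1−0.26) × (1−0.22) = 0.944945
Rounded to 4 decimal places: P(Rail signal shows false clear) ≈ 0.9449.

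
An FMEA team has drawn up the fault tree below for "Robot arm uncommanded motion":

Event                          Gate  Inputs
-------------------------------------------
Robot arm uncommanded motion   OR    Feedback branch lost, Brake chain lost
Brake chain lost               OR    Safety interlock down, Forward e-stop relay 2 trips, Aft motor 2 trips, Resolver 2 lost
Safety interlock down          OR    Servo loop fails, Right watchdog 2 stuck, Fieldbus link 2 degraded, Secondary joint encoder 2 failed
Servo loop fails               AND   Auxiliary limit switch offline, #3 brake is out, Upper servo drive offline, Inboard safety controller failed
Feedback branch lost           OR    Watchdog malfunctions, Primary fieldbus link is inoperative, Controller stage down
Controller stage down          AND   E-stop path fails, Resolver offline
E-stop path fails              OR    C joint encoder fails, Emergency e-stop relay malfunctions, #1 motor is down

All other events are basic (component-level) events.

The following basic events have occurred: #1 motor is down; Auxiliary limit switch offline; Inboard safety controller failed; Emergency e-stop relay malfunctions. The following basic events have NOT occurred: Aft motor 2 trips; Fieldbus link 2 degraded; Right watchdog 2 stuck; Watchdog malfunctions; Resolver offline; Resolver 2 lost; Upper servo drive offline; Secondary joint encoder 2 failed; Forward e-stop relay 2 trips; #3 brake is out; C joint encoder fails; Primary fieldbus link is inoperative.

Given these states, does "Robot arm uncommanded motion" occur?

E-stop path fails [OR]: C joint encoder fails=not, Emergency e-stop relay malfunctions=occurs, #1 motor is down=occurs → at least one input occurs → occurs.
Controller stage down [AND]: E-stop path fails=occurs, Resolver offline=not → not all inputs occur → does not occur.
Feedback branch lost [OR]: Watchdog malfunctions=not, Primary fieldbus link is inoperative=not, Controller stage down=not → no input occurs → does not occur.
Servo loop fails [AND]: Auxiliary limit switch offline=occurs, #3 brake is out=not, Upper servo drive offline=not, Inboard safety controller failed=occurs → not all inputs occur → does not occur.
Safety interlock down [OR]: Servo loop fails=not, Right watchdog 2 stuck=not, Fieldbus link 2 degraded=not, Secondary joint encoder 2 failed=not → no input occurs → does not occur.
Brake chain lost [OR]: Safety interlock down=not, Forward e-stop relay 2 trips=not, Aft motor 2 trips=not, Resolver 2 lost=not → no input occurs → does not occur.
Robot arm uncommanded motion [OR]: Feedback branch lost=not, Brake chain lost=not → no input occurs → does not occur.

No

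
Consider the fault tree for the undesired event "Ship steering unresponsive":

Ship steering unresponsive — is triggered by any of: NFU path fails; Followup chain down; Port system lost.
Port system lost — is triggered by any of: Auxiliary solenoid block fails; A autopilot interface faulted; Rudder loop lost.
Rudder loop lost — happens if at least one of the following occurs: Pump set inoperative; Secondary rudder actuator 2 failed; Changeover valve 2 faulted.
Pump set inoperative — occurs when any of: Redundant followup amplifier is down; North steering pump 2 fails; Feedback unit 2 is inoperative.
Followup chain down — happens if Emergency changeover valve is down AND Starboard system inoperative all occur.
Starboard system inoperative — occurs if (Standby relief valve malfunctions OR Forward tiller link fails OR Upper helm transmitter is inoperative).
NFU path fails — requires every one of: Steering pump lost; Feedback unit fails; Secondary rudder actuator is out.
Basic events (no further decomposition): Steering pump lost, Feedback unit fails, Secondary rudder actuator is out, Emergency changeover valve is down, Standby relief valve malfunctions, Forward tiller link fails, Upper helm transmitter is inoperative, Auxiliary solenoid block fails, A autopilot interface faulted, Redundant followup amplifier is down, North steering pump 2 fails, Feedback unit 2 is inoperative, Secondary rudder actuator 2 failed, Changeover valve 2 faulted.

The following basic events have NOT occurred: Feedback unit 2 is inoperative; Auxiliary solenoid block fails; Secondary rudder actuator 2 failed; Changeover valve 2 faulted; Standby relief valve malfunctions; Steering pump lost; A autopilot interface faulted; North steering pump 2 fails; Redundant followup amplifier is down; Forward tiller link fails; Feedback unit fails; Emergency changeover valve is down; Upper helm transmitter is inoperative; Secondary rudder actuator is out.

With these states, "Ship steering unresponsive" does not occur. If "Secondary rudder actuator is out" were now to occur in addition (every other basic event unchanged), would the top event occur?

No

Counterfactual: set "Secondary rudder actuator is out" to occurred.
NFU path fails [AND]: Steering pump lost=not, Feedback unit fails=not, Secondary rudder actuator is out=occurs → not all inputs occur → does not occur.
Starboard system inoperative [OR]: Standby relief valve malfunctions=not, Forward tiller link fails=not, Upper helm transmitter is inoperative=not → no input occurs → does not occur.
Followup chain down [AND]: Emergency changeover valve is down=not, Starboard system inoperative=not → not all inputs occur → does not occur.
Pump set inoperative [OR]: Redundant followup amplifier is down=not, North steering pump 2 fails=not, Feedback unit 2 is inoperative=not → no input occurs → does not occur.
Rudder loop lost [OR]: Pump set inoperative=not, Secondary rudder actuator 2 failed=not, Changeover valve 2 faulted=not → no input occurs → does not occur.
Port system lost [OR]: Auxiliary solenoid block fails=not, A autopilot interface faulted=not, Rudder loop lost=not → no input occurs → does not occur.
Ship steering unresponsive [OR]: NFU path fails=not, Followup chain down=not, Port system lost=not → no input occurs → does not occur.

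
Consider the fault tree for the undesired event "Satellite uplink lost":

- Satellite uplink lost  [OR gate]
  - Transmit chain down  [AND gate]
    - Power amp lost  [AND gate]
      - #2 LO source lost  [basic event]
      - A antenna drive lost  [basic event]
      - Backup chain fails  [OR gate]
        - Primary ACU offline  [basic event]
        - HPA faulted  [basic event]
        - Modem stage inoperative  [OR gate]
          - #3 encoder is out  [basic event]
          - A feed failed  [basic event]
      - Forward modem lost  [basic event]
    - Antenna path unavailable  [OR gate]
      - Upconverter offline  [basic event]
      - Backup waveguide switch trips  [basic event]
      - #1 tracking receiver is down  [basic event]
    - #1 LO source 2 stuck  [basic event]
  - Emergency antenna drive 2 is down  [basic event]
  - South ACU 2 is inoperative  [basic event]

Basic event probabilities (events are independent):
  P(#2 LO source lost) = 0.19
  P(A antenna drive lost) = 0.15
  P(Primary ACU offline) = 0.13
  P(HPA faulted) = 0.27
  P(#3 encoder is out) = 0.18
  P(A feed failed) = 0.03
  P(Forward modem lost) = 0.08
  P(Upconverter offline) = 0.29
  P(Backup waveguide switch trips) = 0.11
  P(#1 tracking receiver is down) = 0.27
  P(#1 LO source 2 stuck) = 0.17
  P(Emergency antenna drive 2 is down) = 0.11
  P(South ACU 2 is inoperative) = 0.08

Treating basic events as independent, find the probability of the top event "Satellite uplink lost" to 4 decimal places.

P(Modem stage inoperative) [OR] = 1 − (1−0.18) × (1−0.03) = 0.204600
P(Backup chain fails) [OR] = 1 − (1−0.13) × (1−0.27) × (1−0.204600) = 0.494841
P(Power amp lost) [AND] = 0.19 × 0.15 × 0.494841 × 0.08 = 0.001128
P(Antenna path unavailable) [OR] = 1 − (1−0.29) × (1−0.11) × (1−0.27) = 0.538713
P(Transmit chain down) [AND] = 0.001128 × 0.538713 × 0.17 = 0.000103
P(Satellite uplink lost) [OR] = 1 − (1−0.000103) × (1−0.11) × (1−0.08) = 0.181284
Rounded to 4 decimal places: P(Satellite uplink lost) ≈ 0.1813.

0.1813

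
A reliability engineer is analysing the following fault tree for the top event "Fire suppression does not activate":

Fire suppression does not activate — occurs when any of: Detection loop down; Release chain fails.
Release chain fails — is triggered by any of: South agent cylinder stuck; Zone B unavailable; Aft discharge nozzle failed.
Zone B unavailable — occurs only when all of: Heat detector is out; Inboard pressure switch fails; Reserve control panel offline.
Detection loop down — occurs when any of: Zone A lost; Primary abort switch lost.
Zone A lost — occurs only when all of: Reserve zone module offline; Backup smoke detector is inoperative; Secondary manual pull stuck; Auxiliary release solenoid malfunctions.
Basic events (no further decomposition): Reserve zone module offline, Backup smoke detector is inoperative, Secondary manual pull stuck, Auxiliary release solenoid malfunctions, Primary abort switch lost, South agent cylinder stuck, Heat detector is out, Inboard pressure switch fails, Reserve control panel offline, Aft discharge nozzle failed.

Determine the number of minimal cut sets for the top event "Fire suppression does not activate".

Zone A lost [AND]: one cut set from each child combined → 1 × 1 × 1 × 1 = 1 cut set(s).
Detection loop down [OR]: union of children's cut sets → 2 cut set(s).
Zone B unavailable [AND]: one cut set from each child combined → 1 × 1 × 1 = 1 cut set(s).
Release chain fails [OR]: union of children's cut sets → 3 cut set(s).
Fire suppression does not activate [OR]: union of children's cut sets → 5 cut set(s).
Minimal cut sets: {Auxiliary release solenoid malfunctions, Backup smoke detector is inoperative, Reserve zone module offline, Secondary manual pull stuck}; {Primary abort switch lost}; {South agent cylinder stuck}; {Heat detector is out, Inboard pressure switch fails, Reserve control panel offline}; {Aft discharge nozzle failed}.

5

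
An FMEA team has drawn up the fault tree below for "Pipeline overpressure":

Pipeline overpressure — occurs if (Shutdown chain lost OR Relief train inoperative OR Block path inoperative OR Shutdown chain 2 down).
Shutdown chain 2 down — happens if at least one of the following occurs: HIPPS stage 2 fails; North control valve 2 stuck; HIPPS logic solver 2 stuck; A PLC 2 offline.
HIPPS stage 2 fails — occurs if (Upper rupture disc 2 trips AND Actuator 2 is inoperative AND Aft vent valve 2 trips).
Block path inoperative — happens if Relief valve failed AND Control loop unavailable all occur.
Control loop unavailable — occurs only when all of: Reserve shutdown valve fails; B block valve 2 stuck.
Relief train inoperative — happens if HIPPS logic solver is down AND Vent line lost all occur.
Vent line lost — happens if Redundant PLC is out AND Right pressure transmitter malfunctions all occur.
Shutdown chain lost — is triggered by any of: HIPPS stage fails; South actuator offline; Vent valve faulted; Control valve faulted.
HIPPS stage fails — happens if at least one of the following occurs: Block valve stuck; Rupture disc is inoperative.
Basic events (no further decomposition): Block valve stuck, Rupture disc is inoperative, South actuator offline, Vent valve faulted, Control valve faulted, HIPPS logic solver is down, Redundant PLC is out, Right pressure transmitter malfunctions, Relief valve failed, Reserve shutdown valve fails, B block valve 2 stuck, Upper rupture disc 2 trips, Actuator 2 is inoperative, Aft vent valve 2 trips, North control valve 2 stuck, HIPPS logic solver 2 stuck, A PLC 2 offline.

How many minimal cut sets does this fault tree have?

HIPPS stage fails [OR]: union of children's cut sets → 2 cut set(s).
Shutdown chain lost [OR]: union of children's cut sets → 5 cut set(s).
Vent line lost [AND]: one cut set from each child combined → 1 × 1 = 1 cut set(s).
Relief train inoperative [AND]: one cut set from each child combined → 1 × 1 = 1 cut set(s).
Control loop unavailable [AND]: one cut set from each child combined → 1 × 1 = 1 cut set(s).
Block path inoperative [AND]: one cut set from each child combined → 1 × 1 = 1 cut set(s).
HIPPS stage 2 fails [AND]: one cut set from each child combined → 1 × 1 × 1 = 1 cut set(s).
Shutdown chain 2 down [OR]: union of children's cut sets → 4 cut set(s).
Pipeline overpressure [OR]: union of children's cut sets → 11 cut set(s).

11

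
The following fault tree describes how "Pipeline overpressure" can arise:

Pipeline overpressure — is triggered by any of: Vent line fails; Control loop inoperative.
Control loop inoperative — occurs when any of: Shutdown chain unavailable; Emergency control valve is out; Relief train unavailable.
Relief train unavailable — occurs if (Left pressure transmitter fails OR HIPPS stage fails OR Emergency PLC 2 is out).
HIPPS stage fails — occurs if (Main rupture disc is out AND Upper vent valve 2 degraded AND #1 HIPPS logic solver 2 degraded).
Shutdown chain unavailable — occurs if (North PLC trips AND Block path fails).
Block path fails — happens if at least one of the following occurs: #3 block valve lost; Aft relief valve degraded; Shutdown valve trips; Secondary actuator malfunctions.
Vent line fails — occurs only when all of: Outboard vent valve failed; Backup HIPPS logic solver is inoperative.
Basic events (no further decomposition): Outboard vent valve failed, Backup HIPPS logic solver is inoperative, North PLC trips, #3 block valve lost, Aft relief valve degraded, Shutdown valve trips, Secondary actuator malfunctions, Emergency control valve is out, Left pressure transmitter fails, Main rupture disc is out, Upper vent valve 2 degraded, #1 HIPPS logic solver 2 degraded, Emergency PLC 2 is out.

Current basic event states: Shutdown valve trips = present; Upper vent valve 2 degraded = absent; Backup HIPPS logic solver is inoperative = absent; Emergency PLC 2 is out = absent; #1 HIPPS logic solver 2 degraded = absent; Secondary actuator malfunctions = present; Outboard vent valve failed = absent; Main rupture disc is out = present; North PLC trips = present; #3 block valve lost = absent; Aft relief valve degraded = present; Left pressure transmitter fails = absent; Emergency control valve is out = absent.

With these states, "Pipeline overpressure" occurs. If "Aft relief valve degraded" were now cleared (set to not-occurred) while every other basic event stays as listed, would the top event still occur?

Counterfactual: set "Aft relief valve degraded" to not occurred.
Vent line fails [AND]: Outboard vent valve failed=not, Backup HIPPS logic solver is inoperative=not → not all inputs occur → does not occur.
Block path fails [OR]: #3 block valve lost=not, Aft relief valve degraded=not, Shutdown valve trips=occurs, Secondary actuator malfunctions=occurs → at least one input occurs → occurs.
Shutdown chain unavailable [AND]: North PLC trips=occurs, Block path fails=occurs → all inputs occur → occurs.
HIPPS stage fails [AND]: Main rupture disc is out=occurs, Upper vent valve 2 degraded=not, #1 HIPPS logic solver 2 degraded=not → not all inputs occur → does not occur.
Relief train unavailable [OR]: Left pressure transmitter fails=not, HIPPS stage fails=not, Emergency PLC 2 is out=not → no input occurs → does not occur.
Control loop inoperative [OR]: Shutdown chain unavailable=occurs, Emergency control valve is out=not, Relief train unavailable=not → at least one input occurs → occurs.
Pipeline overpressure [OR]: Vent line fails=not, Control loop inoperative=occurs → at least one input occurs → occurs.

Yes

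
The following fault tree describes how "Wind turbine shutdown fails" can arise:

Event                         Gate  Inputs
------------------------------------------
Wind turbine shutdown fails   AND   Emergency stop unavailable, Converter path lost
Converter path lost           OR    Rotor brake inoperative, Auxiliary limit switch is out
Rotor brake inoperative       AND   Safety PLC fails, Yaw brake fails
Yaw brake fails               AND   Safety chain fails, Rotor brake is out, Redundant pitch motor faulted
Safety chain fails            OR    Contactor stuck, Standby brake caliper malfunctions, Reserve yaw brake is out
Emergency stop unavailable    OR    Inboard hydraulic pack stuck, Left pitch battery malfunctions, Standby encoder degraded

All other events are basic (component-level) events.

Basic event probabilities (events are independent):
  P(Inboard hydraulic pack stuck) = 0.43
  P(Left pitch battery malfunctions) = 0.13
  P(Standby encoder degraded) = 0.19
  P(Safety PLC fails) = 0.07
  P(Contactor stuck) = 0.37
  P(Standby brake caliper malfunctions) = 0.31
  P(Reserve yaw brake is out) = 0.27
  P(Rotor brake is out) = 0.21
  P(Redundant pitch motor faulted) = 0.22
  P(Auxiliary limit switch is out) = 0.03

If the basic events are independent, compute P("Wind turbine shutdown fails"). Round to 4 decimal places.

0.0192

P(Emergency stop unavailable) [OR] = 1 − (1−0.43) × (1−0.13) × (1−0.19) = 0.598321
P(Safety chain fails) [OR] = 1 − (1−0.37) × (1−0.31) × (1−0.27) = 0.682669
P(Yaw brake fails) [AND] = 0.682669 × 0.21 × 0.22 = 0.031539
P(Rotor brake inoperative) [AND] = 0.07 × 0.031539 = 0.002208
P(Converter path lost) [OR] = 1 − (1−0.002208) × (1−0.03) = 0.032142
P(Wind turbine shutdown fails) [AND] = 0.598321 × 0.032142 = 0.019231
Rounded to 4 decimal places: P(Wind turbine shutdown fails) ≈ 0.0192.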